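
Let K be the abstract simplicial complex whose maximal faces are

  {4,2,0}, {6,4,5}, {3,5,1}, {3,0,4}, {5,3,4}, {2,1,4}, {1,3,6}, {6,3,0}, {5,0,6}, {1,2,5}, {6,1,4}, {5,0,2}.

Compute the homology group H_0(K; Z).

H_0 ≅ Z.

Order the vertices as 0 < 1 < 2 < 3 < 4 < 5 < 6. Listing each simplex with vertices in this order, K has dimension 2 with simplices:

  0-simplices (7): [0], [1], [2], [3], [4], [5], [6]
  1-simplices (18): [0,2], [0,3], [0,4], [0,5], [0,6], [1,2], [1,3], [1,4], [1,5], [1,6], [2,4], [2,5], [3,4], [3,5], [3,6], [4,5], [4,6], [5,6]
  2-simplices (12): [0,2,4], [0,2,5], [0,3,4], [0,3,6], [0,5,6], [1,2,4], [1,2,5], [1,3,5], [1,3,6], [1,4,6], [3,4,5], [4,5,6]

giving chain groups C_0 ≅ Z^7, C_1 ≅ Z^18, C_2 ≅ Z^12.

The boundary map ∂_1: C_1 → C_0 sends each edge [p,q] (with p < q) to q − p. For instance
  ∂[1,4] = [4] − [1].
As a 7×18 matrix over Z this has rank 6, with invariant factors (1,1,1,1,1,1).

Boundary ∂_2: C_2 → C_1 sends each 2-simplex [p,q,r] to [q,r] − [p,r] + [p,q]. For instance
  ∂[0,5,6] = [5,6] − [0,6] + [0,5],
  ∂[0,2,4] = [2,4] − [0,4] + [0,2].
The resulting 18×12 matrix has rank 12, and its Smith normal form has invariant factors (1,1,1,1,1,1,1,1,1,1,1,2).

From H_k ≅ ker(∂_k) / im(∂_{k+1}) we obtain:

  H_0: rank C_0 − rank ∂_1 = 7 − 6 = 1, and the invariant factors of ∂_1 are all 1, so H_0 ≅ Z.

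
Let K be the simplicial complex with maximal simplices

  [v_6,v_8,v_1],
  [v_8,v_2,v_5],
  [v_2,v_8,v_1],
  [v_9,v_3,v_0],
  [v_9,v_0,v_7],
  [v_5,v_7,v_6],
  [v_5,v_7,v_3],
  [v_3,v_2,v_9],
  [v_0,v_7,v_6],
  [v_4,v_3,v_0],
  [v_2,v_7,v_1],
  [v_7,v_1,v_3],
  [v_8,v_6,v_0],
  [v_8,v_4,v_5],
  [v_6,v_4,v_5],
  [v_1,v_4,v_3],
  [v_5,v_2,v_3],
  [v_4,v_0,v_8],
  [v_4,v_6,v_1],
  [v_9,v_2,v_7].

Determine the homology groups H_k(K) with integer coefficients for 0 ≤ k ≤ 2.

We work with the vertex ordering v_0 < v_1 < v_2 < v_3 < v_4 < v_5 < v_6 < v_7 < v_8 < v_9. The simplices of K, each written with vertices in increasing order, are:

  0-simplices (10): [v_0], [v_1], [v_2], [v_3], [v_4], [v_5], [v_6], [v_7], [v_8], [v_9]
  1-simplices (30): (30 of them)
  2-simplices (20): (20 of them)

Hence C_0 ≅ Z^10, C_1 ≅ Z^30, C_2 ≅ Z^20.

The boundary map ∂_1: C_1 → C_0 is given by ∂[p,q] = [q] − [p]. For instance
  ∂[v_5,v_7] = [v_7] − [v_5].
As a 10×30 matrix over Z this has rank 9, with invariant factors (1,1,1,1,1,1,1,1,1).

The boundary map ∂_2: C_2 → C_1 maps a triangle to the signed sum of its edges. For instance
  ∂[v_2,v_3,v_5] = [v_3,v_5] − [v_2,v_5] + [v_2,v_3],
  ∂[v_1,v_3,v_4] = [v_3,v_4] − [v_1,v_4] + [v_1,v_3].
The 30×20 boundary matrix has rank 20 and Smith normal form diag(1,1,1,1,1,1,1,1,1,1,1,1,1,1,1,1,1,1,1,2).

Now H_k = ker ∂_k / im ∂_{k+1}, so:

  H_0: rank C_0 − rank ∂_1 = 10 − 9 = 1, and the invariant factors of ∂_1 are all 1, so H_0 = Z.
  H_1: rank ker ∂_1 − rank ∂_2 = (30 − 9) − 20 = 1, and ∂_2 has invariant factor 2 > 1, so H_1 = Z ⊕ Z/2.
  H_2: rank ker ∂_2 − rank ∂_3 = (20 − 20) − 0 = 0, and there is no ∂_3, so H_2 = 0.

As a check, the Euler characteristic is 10 − 30 + 20 = 0, which agrees with 1 − 1 + 0 = 0.
(K is a triangulation of the Klein bottle.)

H_0 ≅ Z,  H_1 ≅ Z ⊕ Z/2,  H_2 = 0.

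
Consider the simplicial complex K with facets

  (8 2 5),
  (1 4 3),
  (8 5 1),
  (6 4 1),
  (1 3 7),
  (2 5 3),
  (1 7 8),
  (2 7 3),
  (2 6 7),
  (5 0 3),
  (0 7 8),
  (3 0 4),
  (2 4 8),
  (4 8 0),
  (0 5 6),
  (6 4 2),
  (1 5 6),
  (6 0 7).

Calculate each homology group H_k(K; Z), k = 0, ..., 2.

Take the total order 0 < 1 < 2 < 3 < 4 < 5 < 6 < 7 < 8 on the vertex set. Then K (dimension 2) consists of the simplices:

  0-simplices (9): [0], [1], [2], [3], [4], [5], [6], [7], [8]
  1-simplices (27): (27 of them)
  2-simplices (18): [0,3,4], [0,3,5], [0,4,8], [0,5,6], [0,6,7], [0,7,8], [1,3,4], [1,3,7], [1,4,6], [1,5,6], [1,5,8], [1,7,8], [2,3,5], [2,3,7], [2,4,6], [2,4,8], [2,5,8], [2,6,7]

giving chain groups C_0 ≅ Z^9, C_1 ≅ Z^27, C_2 ≅ Z^18.

∂_1: C_1 → C_0 sends each edge [p,q] (with p < q) to q − p. For instance
  ∂[3,5] = [5] − [3].
The resulting 9×27 matrix has rank 8, and its Smith normal form has invariant factors (1,1,1,1,1,1,1,1).

Boundary ∂_2: C_2 → C_1 sends each 2-simplex [p,q,r] to [q,r] − [p,r] + [p,q]. For instance
  ∂[1,7,8] = [7,8] − [1,8] + [1,7],
  ∂[2,4,8] = [4,8] − [2,8] + [2,4].
This gives a 27×18 integer matrix of rank 17; reducing to Smith normal form yields diagonal entries (1,1,1,1,1,1,1,1,1,1,1,1,1,1,1,1,1).

Computing H_k = (kernel of ∂_k) / (image of ∂_{k+1}):

  H_0: rank C_0 − rank ∂_1 = 9 − 8 = 1, and the invariant factors of ∂_1 are all 1, so H_0 ≅ Z.
  H_1: rank ker ∂_1 − rank ∂_2 = (27 − 8) − 17 = 2, and the invariant factors of ∂_2 are all 1, so H_1 ≅ Z^2.
  H_2: rank ker ∂_2 − rank ∂_3 = (18 − 17) − 0 = 1, and there is no ∂_3, so H_2 ≅ Z.

As a check, the Euler characteristic is 9 − 27 + 18 = 0, which agrees with 1 − 2 + 1 = 0.

H_0 ≅ Z,  H_1 ≅ Z^2,  H_2 ≅ Z.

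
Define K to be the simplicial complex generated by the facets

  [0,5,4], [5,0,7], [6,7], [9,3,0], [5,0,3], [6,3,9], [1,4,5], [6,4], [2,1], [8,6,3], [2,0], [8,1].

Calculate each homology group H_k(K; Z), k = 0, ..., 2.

H_0 ≅ Z,  H_1 ≅ Z^4,  H_2 = 0.

We work with the vertex ordering 0 < 1 < 2 < 3 < 4 < 5 < 6 < 7 < 8 < 9. The simplices of K, each written with vertices in increasing order, are:

  0-simplices (10): [0], [1], [2], [3], [4], [5], [6], [7], [8], [9]
  1-simplices (20): [0,2], [0,3], [0,4], [0,5], [0,7], [0,9], [1,2], [1,4], [1,5], [1,8], [3,5], [3,6], [3,8], [3,9], [4,5], [4,6], [5,7], [6,7], [6,8], [6,9]
  2-simplices (7): [0,3,5], [0,3,9], [0,4,5], [0,5,7], [1,4,5], [3,6,8], [3,6,9]

Hence C_0 ≅ Z^10, C_1 ≅ Z^20, C_2 ≅ Z^7.

The boundary map ∂_1: C_1 → C_0 maps an edge to its endpoints' difference, ∂[p,q] = q − p. For instance
  ∂[0,3] = [3] − [0].
As a 10×20 matrix over Z this has rank 9, with invariant factors (1,1,1,1,1,1,1,1,1).

Boundary ∂_2: C_2 → C_1 maps a triangle to the signed sum of its edges. For instance
  ∂[0,3,9] = [3,9] − [0,9] + [0,3],
  ∂[0,5,7] = [5,7] − [0,7] + [0,5].
This gives a 20×7 integer matrix of rank 7; reducing to Smith normal form yields diagonal entries (1,1,1,1,1,1,1).

Now H_k = ker ∂_k / im ∂_{k+1}, so:

  H_0: rank C_0 − rank ∂_1 = 10 − 9 = 1, and the invariant factors of ∂_1 are all 1, so H_0 = Z.
  H_1: rank ker ∂_1 − rank ∂_2 = (20 − 9) − 7 = 4, and the invariant factors of ∂_2 are all 1, so H_1 = Z^4.
  H_2: rank ker ∂_2 − rank ∂_3 = (7 − 7) − 0 = 0, and there is no ∂_3, so H_2 = 0.

As a check, the Euler characteristic is 10 − 20 + 7 = -3, which agrees with 1 − 4 + 0 = -3.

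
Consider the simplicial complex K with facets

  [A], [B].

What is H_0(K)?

H_0 ≅ Z^2.

Fix the vertex order A < B and write every simplex with vertices in increasing order. Then dim K = 0 and the simplices of K are:

  0-simplices (2): A, B

Hence C_0 ≅ Z^2.

Reading off H_k = ker ∂_k / im ∂_{k+1}:

  H_0: rank C_0 − rank ∂_1 = 2 − 0 = 2, and there is no ∂_1, so H_0 = Z^2.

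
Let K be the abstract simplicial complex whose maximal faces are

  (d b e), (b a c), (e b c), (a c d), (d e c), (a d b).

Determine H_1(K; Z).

H_1 ≅ 0.

Fix the vertex order a < b < c < d < e and write every simplex with vertices in increasing order. Then dim K = 2 and the simplices of K are:

  0-simplices (5): a, b, c, d, e
  1-simplices (9): ab, ac, ad, bc, bd, be, cd, ce, de
  2-simplices (6): abc, abd, acd, bce, bde, cde

giving chain groups C_0 ≅ Z^5, C_1 ≅ Z^9, C_2 ≅ Z^6.

Boundary ∂_1: C_1 → C_0 sends each edge [p,q] (with p < q) to q − p.
The 5×9 boundary matrix has rank 4 and Smith normal form diag(1,1,1,1).

∂_2: C_2 → C_1 sends each 2-simplex [p,q,r] to [q,r] − [p,r] + [p,q]. For instance
  ∂abc = bc − ac + ab,
  ∂bce = ce − be + bc.
This gives a 9×6 integer matrix of rank 5; reducing to Smith normal form yields diagonal entries (1,1,1,1,1).

Computing H_k = (kernel of ∂_k) / (image of ∂_{k+1}):

  H_1: rank ker ∂_1 − rank ∂_2 = (9 − 4) − 5 = 0, and the invariant factors of ∂_2 are all 1, so H_1 = 0.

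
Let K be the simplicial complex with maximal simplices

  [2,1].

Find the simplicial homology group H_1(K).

Fix the vertex order 1 < 2 and write every simplex with vertices in increasing order. Then dim K = 1 and the simplices of K are:

  0-simplices (2): [1], [2]
  1-simplices (1): [1,2]

giving chain groups C_0 ≅ Z^2, C_1 ≅ Z^1.

The boundary map ∂_1: C_1 → C_0 sends each edge [p,q] (with p < q) to q − p.
As a 2×1 matrix over Z this has rank 1, with invariant factors (1).

From H_k ≅ ker(∂_k) / im(∂_{k+1}) we obtain:

  H_1: rank ker ∂_1 − rank ∂_2 = (1 − 1) − 0 = 0, and there is no ∂_2, so H_1 ≅ 0.

H_1 ≅ 0.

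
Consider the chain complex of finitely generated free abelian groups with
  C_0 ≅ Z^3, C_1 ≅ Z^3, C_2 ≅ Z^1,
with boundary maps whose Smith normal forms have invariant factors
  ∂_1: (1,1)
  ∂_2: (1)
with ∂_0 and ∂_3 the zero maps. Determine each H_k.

H_0: b_0 = 3 − 0 − 2 = 1; torsion from ∂_1 factors > 1: none. So H_0 = Z.
H_1: b_1 = 3 − 2 − 1 = 0; torsion from ∂_2 factors > 1: none. So H_1 = 0.
H_2: b_2 = 1 − 1 − 0 = 0; torsion from ∂_3 factors > 1: none. So H_2 = 0.

H_0 = Z,  H_1 = 0,  H_2 = 0.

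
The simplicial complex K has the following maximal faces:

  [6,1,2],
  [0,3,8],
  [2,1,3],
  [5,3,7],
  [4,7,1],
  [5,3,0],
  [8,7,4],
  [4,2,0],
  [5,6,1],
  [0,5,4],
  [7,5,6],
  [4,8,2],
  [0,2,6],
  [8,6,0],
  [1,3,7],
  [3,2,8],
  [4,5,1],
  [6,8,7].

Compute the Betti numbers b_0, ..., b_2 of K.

b_0 = 1, b_1 = 1, b_2 = 0.

Order the vertices as 0 < 1 < 2 < 3 < 4 < 5 < 6 < 7 < 8. Listing each simplex with vertices in this order, K has dimension 2 with simplices:

  0-simplices (9): [0], [1], [2], [3], [4], [5], [6], [7], [8]
  1-simplices (27): (27 of them)
  2-simplices (18): [0,2,4], [0,2,6], [0,3,5], [0,3,8], [0,4,5], [0,6,8], [1,2,3], [1,2,6], [1,3,7], [1,4,5], [1,4,7], [1,5,6], [2,3,8], [2,4,8], [3,5,7], [4,7,8], [5,6,7], [6,7,8]

giving chain groups C_0 ≅ Z^9, C_1 ≅ Z^27, C_2 ≅ Z^18.

The boundary map ∂_1: C_1 → C_0 sends each edge [p,q] (with p < q) to q − p.
This gives a 9×27 integer matrix of rank 8; reducing to Smith normal form yields diagonal entries (1,1,1,1,1,1,1,1).

The boundary map ∂_2: C_2 → C_1 maps a triangle to the signed sum of its edges. For instance
  ∂[0,6,8] = [6,8] − [0,8] + [0,6],
  ∂[2,4,8] = [4,8] − [2,8] + [2,4].
As a 27×18 matrix over Z this has rank 18, with invariant factors (1,1,1,1,1,1,1,1,1,1,1,1,1,1,1,1,1,2).

Now H_k = ker ∂_k / im ∂_{k+1}, so:

  H_0: rank C_0 − rank ∂_1 = 9 − 8 = 1, and the invariant factors of ∂_1 are all 1, so H_0 = Z.
  H_1: rank ker ∂_1 − rank ∂_2 = (27 − 8) − 18 = 1, and ∂_2 has invariant factor 2 > 1, so H_1 = Z ⊕ Z/2Z.
  H_2: rank ker ∂_2 − rank ∂_3 = (18 − 18) − 0 = 0, and there is no ∂_3, so H_2 = 0.

As a check, the Euler characteristic is 9 − 27 + 18 = 0, which agrees with 1 − 1 + 0 = 0.
(K is a triangulation of the Klein bottle.)

Hence the Betti numbers are b_0 = 1, b_1 = 1, b_2 = 0.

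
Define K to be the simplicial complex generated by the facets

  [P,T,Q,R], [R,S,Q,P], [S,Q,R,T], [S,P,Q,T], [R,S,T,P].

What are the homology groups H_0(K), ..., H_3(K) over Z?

H_0 ≅ Z,  H_1 = 0,  H_2 = 0,  H_3 ≅ Z.

Fix the vertex order P < Q < R < S < T and write every simplex with vertices in increasing order. Then dim K = 3 and the simplices of K are:

  0-simplices (5): P, Q, R, S, T
  1-simplices (10): PQ, PR, PS, PT, QR, QS, QT, RS, RT, ST
  2-simplices (10): PQR, PQS, PQT, PRS, PRT, PST, QRS, QRT, QST, RST
  3-simplices (5): PQRS, PQRT, PQST, PRST, QRST

so the chain groups are C_0 ≅ Z^5, C_1 ≅ Z^10, C_2 ≅ Z^10, C_3 ≅ Z^5.

∂_1: C_1 → C_0 sends each edge [p,q] (with p < q) to q − p.
This gives a 5×10 integer matrix of rank 4; reducing to Smith normal form yields diagonal entries (1,1,1,1).

∂_2: C_2 → C_1 acts by ∂[p,q,r] = [q,r] − [p,r] + [p,q]. For instance
  ∂PQR = QR − PR + PQ,
  ∂QST = ST − QT + QS.
This gives a 10×10 integer matrix of rank 6; reducing to Smith normal form yields diagonal entries (1,1,1,1,1,1).

Boundary ∂_3: C_3 → C_2 sends each 3-simplex σ to the alternating sum Σ_i (−1)^i (σ with its i-th vertex removed). For instance
  ∂PQST = QST − PST + PQT − PQS,
  ∂PRST = RST − PST + PRT − PRS.
This gives a 10×5 integer matrix of rank 4; reducing to Smith normal form yields diagonal entries (1,1,1,1).

Computing H_k = (kernel of ∂_k) / (image of ∂_{k+1}):

  H_0: rank C_0 − rank ∂_1 = 5 − 4 = 1, and the invariant factors of ∂_1 are all 1, so H_0 ≅ Z.
  H_1: rank ker ∂_1 − rank ∂_2 = (10 − 4) − 6 = 0, and the invariant factors of ∂_2 are all 1, so H_1 ≅ 0.
  H_2: rank ker ∂_2 − rank ∂_3 = (10 − 6) − 4 = 0, and the invariant factors of ∂_3 are all 1, so H_2 ≅ 0.
  H_3: rank ker ∂_3 − rank ∂_4 = (5 − 4) − 0 = 1, and there is no ∂_4, so H_3 ≅ Z.

As a check, the Euler characteristic is 5 − 10 + 10 − 5 = 0, which agrees with 1 − 0 + 0 − 1 = 0.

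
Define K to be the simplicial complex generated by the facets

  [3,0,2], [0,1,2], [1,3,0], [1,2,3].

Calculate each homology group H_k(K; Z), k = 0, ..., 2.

H_0 = Z,  H_1 = 0,  H_2 = Z.

K has 4 vertices, 6 edges, 4 triangles.
rank ∂_0 = 0, rank ∂_1 = 3 ⇒ b_0 = 4 − 0 − 3 = 1; all invariant factors of ∂_1 are 1 so no torsion. So H_0 ≅ Z.
rank ∂_1 = 3, rank ∂_2 = 3 ⇒ b_1 = 6 − 3 − 3 = 0; all invariant factors of ∂_2 are 1 so no torsion. So H_1 ≅ 0.
rank ∂_2 = 3, rank ∂_3 = 0 ⇒ b_2 = 4 − 3 − 0 = 1. So H_2 ≅ Z.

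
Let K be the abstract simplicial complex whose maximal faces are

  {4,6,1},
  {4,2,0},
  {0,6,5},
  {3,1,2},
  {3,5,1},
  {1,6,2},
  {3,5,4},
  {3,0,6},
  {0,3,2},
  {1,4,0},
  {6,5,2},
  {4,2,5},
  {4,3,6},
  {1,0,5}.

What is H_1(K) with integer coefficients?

H_1 = Z^2.

Order the vertices as 0 < 1 < 2 < 3 < 4 < 5 < 6. Listing each simplex with vertices in this order, K has dimension 2 with simplices:

  0-simplices (7): [0], [1], [2], [3], [4], [5], [6]
  1-simplices (21): [0,1], [0,2], [0,3], [0,4], [0,5], [0,6], [1,2], [1,3], [1,4], [1,5], [1,6], [2,3], [2,4], [2,5], [2,6], [3,4], [3,5], [3,6], [4,5], [4,6], [5,6]
  2-simplices (14): [0,1,4], [0,1,5], [0,2,3], [0,2,4], [0,3,6], [0,5,6], [1,2,3], [1,2,6], [1,3,5], [1,4,6], [2,4,5], [2,5,6], [3,4,5], [3,4,6]

Hence C_0 ≅ Z^7, C_1 ≅ Z^21, C_2 ≅ Z^14.

The boundary map ∂_1: C_1 → C_0 sends each edge [p,q] (with p < q) to q − p. For instance
  ∂[4,6] = [6] − [4].
The 7×21 boundary matrix has rank 6 and Smith normal form diag(1,1,1,1,1,1).

The boundary map ∂_2: C_2 → C_1 acts by ∂[p,q,r] = [q,r] − [p,r] + [p,q]. For instance
  ∂[0,1,4] = [1,4] − [0,4] + [0,1],
  ∂[0,1,5] = [1,5] − [0,5] + [0,1].
The 21×14 boundary matrix has rank 13 and Smith normal form diag(1,1,1,1,1,1,1,1,1,1,1,1,1).

Computing H_k = (kernel of ∂_k) / (image of ∂_{k+1}):

  H_1: rank ker ∂_1 − rank ∂_2 = (21 − 6) − 13 = 2, and the invariant factors of ∂_2 are all 1, so H_1 = Z^2.

(K is a triangulation of the torus T^2.)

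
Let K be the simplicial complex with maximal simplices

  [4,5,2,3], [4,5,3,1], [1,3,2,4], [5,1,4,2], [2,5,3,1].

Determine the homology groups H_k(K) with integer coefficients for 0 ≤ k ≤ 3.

Take the total order 1 < 2 < 3 < 4 < 5 on the vertex set. Then K (dimension 3) consists of the simplices:

  0-simplices (5): [1], [2], [3], [4], [5]
  1-simplices (10): [1,2], [1,3], [1,4], [1,5], [2,3], [2,4], [2,5], [3,4], [3,5], [4,5]
  2-simplices (10): [1,2,3], [1,2,4], [1,2,5], [1,3,4], [1,3,5], [1,4,5], [2,3,4], [2,3,5], [2,4,5], [3,4,5]
  3-simplices (5): [1,2,3,4], [1,2,3,5], [1,2,4,5], [1,3,4,5], [2,3,4,5]

so the chain groups are C_0 ≅ Z^5, C_1 ≅ Z^10, C_2 ≅ Z^10, C_3 ≅ Z^5.

The boundary map ∂_1: C_1 → C_0 sends each edge [p,q] (with p < q) to q − p. For instance
  ∂[1,2] = [2] − [1].
The resulting 5×10 matrix has rank 4, and its Smith normal form has invariant factors (1,1,1,1).

Boundary ∂_2: C_2 → C_1 sends each 2-simplex [p,q,r] to [q,r] − [p,r] + [p,q]. For instance
  ∂[2,3,4] = [3,4] − [2,4] + [2,3],
  ∂[1,3,4] = [3,4] − [1,4] + [1,3].
The resulting 10×10 matrix has rank 6, and its Smith normal form has invariant factors (1,1,1,1,1,1).

Boundary ∂_3: C_3 → C_2 sends each 3-simplex σ to the alternating sum Σ_i (−1)^i (σ with its i-th vertex removed). For instance
  ∂[1,3,4,5] = [3,4,5] − [1,4,5] + [1,3,5] − [1,3,4],
  ∂[2,3,4,5] = [3,4,5] − [2,4,5] + [2,3,5] − [2,3,4].
The 10×5 boundary matrix has rank 4 and Smith normal form diag(1,1,1,1).

Now H_k = ker ∂_k / im ∂_{k+1}, so:

  H_0: rank C_0 − rank ∂_1 = 5 − 4 = 1, and the invariant factors of ∂_1 are all 1, so H_0 = Z.
  H_1: rank ker ∂_1 − rank ∂_2 = (10 − 4) − 6 = 0, and the invariant factors of ∂_2 are all 1, so H_1 = 0.
  H_2: rank ker ∂_2 − rank ∂_3 = (10 − 6) − 4 = 0, and the invariant factors of ∂_3 are all 1, so H_2 = 0.
  H_3: rank ker ∂_3 − rank ∂_4 = (5 − 4) − 0 = 1, and there is no ∂_4, so H_3 = Z.

H_0 = Z,  H_1 = 0,  H_2 = 0,  H_3 = Z.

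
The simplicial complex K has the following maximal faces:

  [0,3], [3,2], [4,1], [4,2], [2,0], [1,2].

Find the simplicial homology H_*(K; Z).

H_0 = Z,  H_1 = Z^2.

K has 5 vertices, 6 edges.
rank ∂_0 = 0, rank ∂_1 = 4 ⇒ b_0 = 5 − 0 − 4 = 1; all invariant factors of ∂_1 are 1 so no torsion. So H_0 = Z.
rank ∂_1 = 4, rank ∂_2 = 0 ⇒ b_1 = 6 − 4 − 0 = 2. So H_1 = Z^2.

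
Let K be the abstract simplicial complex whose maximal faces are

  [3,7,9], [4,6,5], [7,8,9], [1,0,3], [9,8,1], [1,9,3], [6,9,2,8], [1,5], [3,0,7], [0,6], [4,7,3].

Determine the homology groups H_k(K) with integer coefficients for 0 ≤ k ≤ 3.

H_0 = Z,  H_1 = Z^3,  H_2 = 0,  H_3 = 0.

K has 10 vertices, 23 edges, 12 triangles, 1 3-simplex.
rank ∂_0 = 0, rank ∂_1 = 9 ⇒ b_0 = 10 − 0 − 9 = 1; all invariant factors of ∂_1 are 1 so no torsion. So H_0 = Z.
rank ∂_1 = 9, rank ∂_2 = 11 ⇒ b_1 = 23 − 9 − 11 = 3; all invariant factors of ∂_2 are 1 so no torsion. So H_1 = Z^3.
rank ∂_2 = 11, rank ∂_3 = 1 ⇒ b_2 = 12 − 11 − 1 = 0; all invariant factors of ∂_3 are 1 so no torsion. So H_2 = 0.
rank ∂_3 = 1, rank ∂_4 = 0 ⇒ b_3 = 1 − 1 − 0 = 0. So H_3 = 0.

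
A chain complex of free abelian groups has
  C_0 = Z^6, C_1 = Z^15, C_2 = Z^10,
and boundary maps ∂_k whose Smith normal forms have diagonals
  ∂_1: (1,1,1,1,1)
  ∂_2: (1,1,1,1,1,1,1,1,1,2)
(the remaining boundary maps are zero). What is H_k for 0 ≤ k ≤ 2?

H_0: b_0 = 6 − 0 − 5 = 1; torsion from ∂_1 factors > 1: none. So H_0 = Z.
H_1: b_1 = 15 − 5 − 10 = 0; torsion from ∂_2 factors > 1: [2]. So H_1 = Z_2.
H_2: b_2 = 10 − 10 − 0 = 0; torsion from ∂_3 factors > 1: none. So H_2 = 0.

H_0 = Z,  H_1 = Z_2,  H_2 = 0.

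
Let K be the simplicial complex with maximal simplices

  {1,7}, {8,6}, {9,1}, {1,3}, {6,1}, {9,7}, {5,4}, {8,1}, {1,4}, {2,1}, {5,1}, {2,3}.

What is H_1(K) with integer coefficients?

Fix the vertex order 1 < 2 < 3 < 4 < 5 < 6 < 7 < 8 < 9 and write every simplex with vertices in increasing order. Then dim K = 1 and the simplices of K are:

  0-simplices (9): [1], [2], [3], [4], [5], [6], [7], [8], [9]
  1-simplices (12): [1,2], [1,3], [1,4], [1,5], [1,6], [1,7], [1,8], [1,9], [2,3], [4,5], [6,8], [7,9]

so the chain groups are C_0 ≅ Z^9, C_1 ≅ Z^12.

Boundary ∂_1: C_1 → C_0 is given by ∂[p,q] = [q] − [p]. For instance
  ∂[1,4] = [4] − [1].
As a 9×12 matrix over Z this has rank 8, with invariant factors (1,1,1,1,1,1,1,1).

From H_k ≅ ker(∂_k) / im(∂_{k+1}) we obtain:

  H_1: rank ker ∂_1 − rank ∂_2 = (12 − 8) − 0 = 4, and there is no ∂_2, so H_1 ≅ Z^4.

H_1 = Z^4.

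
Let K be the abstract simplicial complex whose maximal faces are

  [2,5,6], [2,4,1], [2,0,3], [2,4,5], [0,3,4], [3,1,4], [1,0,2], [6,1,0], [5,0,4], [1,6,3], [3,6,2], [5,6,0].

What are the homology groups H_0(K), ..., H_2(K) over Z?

Take the total order 0 < 1 < 2 < 3 < 4 < 5 < 6 on the vertex set. Then K (dimension 2) consists of the simplices:

  0-simplices (7): [0], [1], [2], [3], [4], [5], [6]
  1-simplices (18): [0,1], [0,2], [0,3], [0,4], [0,5], [0,6], [1,2], [1,3], [1,4], [1,6], [2,3], [2,4], [2,5], [2,6], [3,4], [3,6], [4,5], [5,6]
  2-simplices (12): [0,1,2], [0,1,6], [0,2,3], [0,3,4], [0,4,5], [0,5,6], [1,2,4], [1,3,4], [1,3,6], [2,3,6], [2,4,5], [2,5,6]

giving chain groups C_0 ≅ Z^7, C_1 ≅ Z^18, C_2 ≅ Z^12.

Boundary ∂_1: C_1 → C_0 maps an edge to its endpoints' difference, ∂[p,q] = q − p. For instance
  ∂[2,6] = [6] − [2].
This gives a 7×18 integer matrix of rank 6; reducing to Smith normal form yields diagonal entries (1,1,1,1,1,1).

∂_2: C_2 → C_1 maps a triangle to the signed sum of its edges. For instance
  ∂[0,5,6] = [5,6] − [0,6] + [0,5],
  ∂[0,4,5] = [4,5] − [0,5] + [0,4].
As a 18×12 matrix over Z this has rank 12, with invariant factors (1,1,1,1,1,1,1,1,1,1,1,2).

Computing H_k = (kernel of ∂_k) / (image of ∂_{k+1}):

  H_0: rank C_0 − rank ∂_1 = 7 − 6 = 1, and the invariant factors of ∂_1 are all 1, so H_0 = Z.
  H_1: rank ker ∂_1 − rank ∂_2 = (18 − 6) − 12 = 0, and ∂_2 has invariant factor 2 > 1, so H_1 = Z/2Z.
  H_2: rank ker ∂_2 − rank ∂_3 = (12 − 12) − 0 = 0, and there is no ∂_3, so H_2 = 0.

As a check, the Euler characteristic is 7 − 18 + 12 = 1, which agrees with 1 − 0 + 0 = 1.

H_0 = Z,  H_1 = Z/2Z,  H_2 = 0.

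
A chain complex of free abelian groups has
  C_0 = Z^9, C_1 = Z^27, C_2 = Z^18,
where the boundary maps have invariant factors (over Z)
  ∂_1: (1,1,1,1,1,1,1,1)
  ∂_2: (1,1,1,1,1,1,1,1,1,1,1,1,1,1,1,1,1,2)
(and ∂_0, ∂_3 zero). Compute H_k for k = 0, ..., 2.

H_0: b_0 = 9 − 0 − 8 = 1; torsion from ∂_1 factors > 1: none. So H_0 = Z.
H_1: b_1 = 27 − 8 − 18 = 1; torsion from ∂_2 factors > 1: [2]. So H_1 = Z ⊕ Z/2.
H_2: b_2 = 18 − 18 − 0 = 0; torsion from ∂_3 factors > 1: none. So H_2 = 0.

H_0 = Z,  H_1 = Z ⊕ Z/2,  H_2 = 0.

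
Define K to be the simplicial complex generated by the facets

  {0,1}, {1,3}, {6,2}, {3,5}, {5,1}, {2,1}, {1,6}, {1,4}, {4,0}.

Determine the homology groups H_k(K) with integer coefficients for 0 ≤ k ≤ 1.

H_0 = Z,  H_1 = Z^3.

Order the vertices as 0 < 1 < 2 < 3 < 4 < 5 < 6. Listing each simplex with vertices in this order, K has dimension 1 with simplices:

  0-simplices (7): [0], [1], [2], [3], [4], [5], [6]
  1-simplices (9): [0,1], [0,4], [1,2], [1,3], [1,4], [1,5], [1,6], [2,6], [3,5]

giving chain groups C_0 ≅ Z^7, C_1 ≅ Z^9.

Boundary ∂_1: C_1 → C_0 is given by ∂[p,q] = [q] − [p]. For instance
  ∂[2,6] = [6] − [2].
As a 7×9 matrix over Z this has rank 6, with invariant factors (1,1,1,1,1,1).

Now H_k = ker ∂_k / im ∂_{k+1}, so:

  H_0: rank C_0 − rank ∂_1 = 7 − 6 = 1, and the invariant factors of ∂_1 are all 1, so H_0 = Z.
  H_1: rank ker ∂_1 − rank ∂_2 = (9 − 6) − 0 = 3, and there is no ∂_2, so H_1 = Z^3.

As a check, the Euler characteristic is 7 − 9 = -2, which agrees with 1 − 3 = -2.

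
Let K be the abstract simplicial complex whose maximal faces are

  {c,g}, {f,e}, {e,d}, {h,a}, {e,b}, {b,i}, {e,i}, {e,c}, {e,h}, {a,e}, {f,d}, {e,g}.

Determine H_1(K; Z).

H_1 ≅ Z^4.

Order the vertices as a < b < c < d < e < f < g < h < i. Listing each simplex with vertices in this order, K has dimension 1 with simplices:

  0-simplices (9): a, b, c, d, e, f, g, h, i
  1-simplices (12): ae, ah, be, bi, ce, cg, de, df, ef, eg, eh, ei

giving chain groups C_0 ≅ Z^9, C_1 ≅ Z^12.

∂_1: C_1 → C_0 maps an edge to its endpoints' difference, ∂[p,q] = q − p. For instance
  ∂cg = g − c.
As a 9×12 matrix over Z this has rank 8, with invariant factors (1,1,1,1,1,1,1,1).

Computing H_k = (kernel of ∂_k) / (image of ∂_{k+1}):

  H_1: rank ker ∂_1 − rank ∂_2 = (12 − 8) − 0 = 4, and there is no ∂_2, so H_1 ≅ Z^4.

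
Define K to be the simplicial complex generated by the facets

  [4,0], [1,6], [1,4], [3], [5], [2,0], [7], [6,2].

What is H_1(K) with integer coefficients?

We work with the vertex ordering 0 < 1 < 2 < 3 < 4 < 5 < 6 < 7. The simplices of K, each written with vertices in increasing order, are:

  0-simplices (8): [0], [1], [2], [3], [4], [5], [6], [7]
  1-simplices (5): [0,2], [0,4], [1,4], [1,6], [2,6]

giving chain groups C_0 ≅ Z^8, C_1 ≅ Z^5.

∂_1: C_1 → C_0 is given by ∂[p,q] = [q] − [p]. For instance
  ∂[0,4] = [4] − [0].
As a 8×5 matrix over Z this has rank 4, with invariant factors (1,1,1,1).

Reading off H_k = ker ∂_k / im ∂_{k+1}:

  H_1: rank ker ∂_1 − rank ∂_2 = (5 − 4) − 0 = 1, and there is no ∂_2, so H_1 ≅ Z.

(K is a triangulation of the disjoint union of the circle S^1 and a set of 3 points.)

H_1 = Z.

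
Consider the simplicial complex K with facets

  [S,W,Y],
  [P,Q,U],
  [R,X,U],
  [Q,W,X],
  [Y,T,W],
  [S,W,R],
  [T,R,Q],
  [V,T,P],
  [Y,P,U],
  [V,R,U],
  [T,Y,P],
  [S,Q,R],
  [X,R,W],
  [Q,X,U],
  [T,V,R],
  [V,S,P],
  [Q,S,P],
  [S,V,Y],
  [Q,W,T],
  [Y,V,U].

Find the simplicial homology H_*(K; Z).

Order the vertices as P < Q < R < S < T < U < V < W < X < Y. Listing each simplex with vertices in this order, K has dimension 2 with simplices:

  0-simplices (10): P, Q, R, S, T, U, V, W, X, Y
  1-simplices (30): PQ, PS, PT, PU, PV, PY, QR, QS, QT, QU, QW, QX, RS, RT, RU, RV, RW, RX, SV, SW, SY, TV, TW, TY, UV, UX, UY, VY, WX, WY
  2-simplices (20): PQS, PQU, PSV, PTV, PTY, PUY, QRS, QRT, QTW, QUX, QWX, RSW, RTV, RUV, RUX, RWX, SVY, SWY, TWY, UVY

giving chain groups C_0 ≅ Z^10, C_1 ≅ Z^30, C_2 ≅ Z^20.

The boundary map ∂_1: C_1 → C_0 sends each edge [p,q] (with p < q) to q − p.
This gives a 10×30 integer matrix of rank 9; reducing to Smith normal form yields diagonal entries (1,1,1,1,1,1,1,1,1).

∂_2: C_2 → C_1 acts by ∂[p,q,r] = [q,r] − [p,r] + [p,q]. For instance
  ∂QUX = UX − QX + QU,
  ∂TWY = WY − TY + TW.
The 30×20 boundary matrix has rank 20 and Smith normal form diag(1,1,1,1,1,1,1,1,1,1,1,1,1,1,1,1,1,1,1,2).

From H_k ≅ ker(∂_k) / im(∂_{k+1}) we obtain:

  H_0: rank C_0 − rank ∂_1 = 10 − 9 = 1, and the invariant factors of ∂_1 are all 1, so H_0 = Z.
  H_1: rank ker ∂_1 − rank ∂_2 = (30 − 9) − 20 = 1, and ∂_2 has invariant factor 2 > 1, so H_1 = Z × Z/2.
  H_2: rank ker ∂_2 − rank ∂_3 = (20 − 20) − 0 = 0, and there is no ∂_3, so H_2 = 0.

(K is a triangulation of the Klein bottle.)

H_0 = Z,  H_1 = Z × Z/2,  H_2 = 0.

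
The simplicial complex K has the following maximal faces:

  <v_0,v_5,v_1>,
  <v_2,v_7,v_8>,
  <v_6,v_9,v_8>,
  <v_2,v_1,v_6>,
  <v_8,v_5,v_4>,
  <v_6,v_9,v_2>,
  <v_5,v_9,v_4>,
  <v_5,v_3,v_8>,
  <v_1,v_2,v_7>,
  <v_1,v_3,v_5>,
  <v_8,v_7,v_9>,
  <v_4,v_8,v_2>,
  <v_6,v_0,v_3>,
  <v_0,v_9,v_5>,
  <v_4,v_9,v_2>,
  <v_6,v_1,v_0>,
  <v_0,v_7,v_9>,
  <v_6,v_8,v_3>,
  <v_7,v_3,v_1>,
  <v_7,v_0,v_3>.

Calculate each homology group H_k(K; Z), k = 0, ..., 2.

Take the total order v_0 < v_1 < v_2 < v_3 < v_4 < v_5 < v_6 < v_7 < v_8 < v_9 on the vertex set. Then K (dimension 2) consists of the simplices:

  0-simplices (10): [v_0], [v_1], [v_2], [v_3], [v_4], [v_5], [v_6], [v_7], [v_8], [v_9]
  1-simplices (30): (30 of them)
  2-simplices (20): (20 of them)

so the chain groups are C_0 ≅ Z^10, C_1 ≅ Z^30, C_2 ≅ Z^20.

∂_1: C_1 → C_0 is given by ∂[p,q] = [q] − [p]. For instance
  ∂[v_0,v_1] = [v_1] − [v_0].
This gives a 10×30 integer matrix of rank 9; reducing to Smith normal form yields diagonal entries (1,1,1,1,1,1,1,1,1).

∂_2: C_2 → C_1 sends each 2-simplex [p,q,r] to [q,r] − [p,r] + [p,q]. For instance
  ∂[v_0,v_3,v_7] = [v_3,v_7] − [v_0,v_7] + [v_0,v_3],
  ∂[v_1,v_3,v_7] = [v_3,v_7] − [v_1,v_7] + [v_1,v_3].
The 30×20 boundary matrix has rank 20 and Smith normal form diag(1,1,1,1,1,1,1,1,1,1,1,1,1,1,1,1,1,1,1,2).

From H_k ≅ ker(∂_k) / im(∂_{k+1}) we obtain:

  H_0: rank C_0 − rank ∂_1 = 10 − 9 = 1, and the invariant factors of ∂_1 are all 1, so H_0 ≅ Z.
  H_1: rank ker ∂_1 − rank ∂_2 = (30 − 9) − 20 = 1, and ∂_2 has invariant factor 2 > 1, so H_1 ≅ Z ⊕ Z/2Z.
  H_2: rank ker ∂_2 − rank ∂_3 = (20 − 20) − 0 = 0, and there is no ∂_3, so H_2 ≅ 0.

As a check, the Euler characteristic is 10 − 30 + 20 = 0, which agrees with 1 − 1 + 0 = 0.

H_0 = Z,  H_1 = Z ⊕ Z/2Z,  H_2 = 0.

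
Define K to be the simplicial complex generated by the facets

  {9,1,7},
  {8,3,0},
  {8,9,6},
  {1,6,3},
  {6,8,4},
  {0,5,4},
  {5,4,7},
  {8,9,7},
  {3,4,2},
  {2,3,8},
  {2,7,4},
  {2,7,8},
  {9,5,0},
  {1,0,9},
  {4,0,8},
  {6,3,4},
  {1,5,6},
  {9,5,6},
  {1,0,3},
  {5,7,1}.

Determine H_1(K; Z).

Take the total order 0 < 1 < 2 < 3 < 4 < 5 < 6 < 7 < 8 < 9 on the vertex set. Then K (dimension 2) consists of the simplices:

  0-simplices (10): [0], [1], [2], [3], [4], [5], [6], [7], [8], [9]
  1-simplices (30): (30 of them)
  2-simplices (20): (20 of them)

Hence C_0 ≅ Z^10, C_1 ≅ Z^30, C_2 ≅ Z^20.

∂_1: C_1 → C_0 sends each edge [p,q] (with p < q) to q − p.
The resulting 10×30 matrix has rank 9, and its Smith normal form has invariant factors (1,1,1,1,1,1,1,1,1).

∂_2: C_2 → C_1 acts by ∂[p,q,r] = [q,r] − [p,r] + [p,q]. For instance
  ∂[1,3,6] = [3,6] − [1,6] + [1,3],
  ∂[2,4,7] = [4,7] − [2,7] + [2,4].
The 30×20 boundary matrix has rank 20 and Smith normal form diag(1,1,1,1,1,1,1,1,1,1,1,1,1,1,1,1,1,1,1,2).

Now H_k = ker ∂_k / im ∂_{k+1}, so:

  H_1: rank ker ∂_1 − rank ∂_2 = (30 − 9) − 20 = 1, and ∂_2 has invariant factor 2 > 1, so H_1 ≅ Z ⊕ Z/2.

H_1 = Z ⊕ Z/2.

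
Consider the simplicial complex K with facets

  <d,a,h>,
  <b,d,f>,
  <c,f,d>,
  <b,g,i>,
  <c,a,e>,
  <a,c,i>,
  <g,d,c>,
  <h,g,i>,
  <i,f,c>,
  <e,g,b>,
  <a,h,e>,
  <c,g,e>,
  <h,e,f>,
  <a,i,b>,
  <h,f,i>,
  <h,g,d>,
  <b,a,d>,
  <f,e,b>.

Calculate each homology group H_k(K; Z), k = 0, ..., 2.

H_0 = Z,  H_1 = Z^2,  H_2 = Z.

We work with the vertex ordering a < b < c < d < e < f < g < h < i. The simplices of K, each written with vertices in increasing order, are:

  0-simplices (9): a, b, c, d, e, f, g, h, i
  1-simplices (27): ab, ac, ad, ae, ah, ai, bd, be, bf, bg, bi, cd, ce, cf, cg, ci, df, dg, dh, ef, eg, eh, fh, fi, gh, gi, hi
  2-simplices (18): abd, abi, ace, aci, adh, aeh, bdf, bef, beg, bgi, cdf, cdg, ceg, cfi, dgh, efh, fhi, ghi

giving chain groups C_0 ≅ Z^9, C_1 ≅ Z^27, C_2 ≅ Z^18.

The boundary map ∂_1: C_1 → C_0 is given by ∂[p,q] = [q] − [p]. For instance
  ∂ae = e − a.
This gives a 9×27 integer matrix of rank 8; reducing to Smith normal form yields diagonal entries (1,1,1,1,1,1,1,1).

The boundary map ∂_2: C_2 → C_1 maps a triangle to the signed sum of its edges. For instance
  ∂beg = eg − bg + be,
  ∂fhi = hi − fi + fh.
This gives a 27×18 integer matrix of rank 17; reducing to Smith normal form yields diagonal entries (1,1,1,1,1,1,1,1,1,1,1,1,1,1,1,1,1).

Reading off H_k = ker ∂_k / im ∂_{k+1}:

  H_0: rank C_0 − rank ∂_1 = 9 − 8 = 1, and the invariant factors of ∂_1 are all 1, so H_0 ≅ Z.
  H_1: rank ker ∂_1 − rank ∂_2 = (27 − 8) − 17 = 2, and the invariant factors of ∂_2 are all 1, so H_1 ≅ Z^2.
  H_2: rank ker ∂_2 − rank ∂_3 = (18 − 17) − 0 = 1, and there is no ∂_3, so H_2 ≅ Z.

(K is a triangulation of the torus T^2.)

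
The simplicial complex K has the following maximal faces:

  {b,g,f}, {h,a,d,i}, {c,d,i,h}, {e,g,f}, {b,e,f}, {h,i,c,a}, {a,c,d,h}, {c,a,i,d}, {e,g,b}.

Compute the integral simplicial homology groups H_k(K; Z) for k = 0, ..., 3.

H_0 ≅ Z^2,  H_1 = 0,  H_2 ≅ Z,  H_3 ≅ Z.

Order the vertices as a < b < c < d < e < f < g < h < i. Listing each simplex with vertices in this order, K has dimension 3 with simplices:

  0-simplices (9): a, b, c, d, e, f, g, h, i
  1-simplices (16): ac, ad, ah, ai, be, bf, bg, cd, ch, ci, dh, di, ef, eg, fg, hi
  2-simplices (14): acd, ach, aci, adh, adi, ahi, bef, beg, bfg, cdh, cdi, chi, dhi, efg
  3-simplices (5): acdh, acdi, achi, adhi, cdhi

so the chain groups are C_0 ≅ Z^9, C_1 ≅ Z^16, C_2 ≅ Z^14, C_3 ≅ Z^5.

The boundary map ∂_1: C_1 → C_0 is given by ∂[p,q] = [q] − [p].
This gives a 9×16 integer matrix of rank 7; reducing to Smith normal form yields diagonal entries (1,1,1,1,1,1,1).

Boundary ∂_2: C_2 → C_1 acts by ∂[p,q,r] = [q,r] − [p,r] + [p,q]. For instance
  ∂bfg = fg − bg + bf,
  ∂ach = ch − ah + ac.
The resulting 16×14 matrix has rank 9, and its Smith normal form has invariant factors (1,1,1,1,1,1,1,1,1).

∂_3: C_3 → C_2 sends each 3-simplex σ to the alternating sum Σ_i (−1)^i (σ with its i-th vertex removed). For instance
  ∂acdh = cdh − adh + ach − acd,
  ∂achi = chi − ahi + aci − ach.
This gives a 14×5 integer matrix of rank 4; reducing to Smith normal form yields diagonal entries (1,1,1,1).

Computing H_k = (kernel of ∂_k) / (image of ∂_{k+1}):

  H_0: rank C_0 − rank ∂_1 = 9 − 7 = 2, and the invariant factors of ∂_1 are all 1, so H_0 = Z^2.
  H_1: rank ker ∂_1 − rank ∂_2 = (16 − 7) − 9 = 0, and the invariant factors of ∂_2 are all 1, so H_1 = 0.
  H_2: rank ker ∂_2 − rank ∂_3 = (14 − 9) − 4 = 1, and the invariant factors of ∂_3 are all 1, so H_2 = Z.
  H_3: rank ker ∂_3 − rank ∂_4 = (5 − 4) − 0 = 1, and there is no ∂_4, so H_3 = Z.

As a check, the Euler characteristic is 9 − 16 + 14 − 5 = 2, which agrees with 2 − 0 + 1 − 1 = 2.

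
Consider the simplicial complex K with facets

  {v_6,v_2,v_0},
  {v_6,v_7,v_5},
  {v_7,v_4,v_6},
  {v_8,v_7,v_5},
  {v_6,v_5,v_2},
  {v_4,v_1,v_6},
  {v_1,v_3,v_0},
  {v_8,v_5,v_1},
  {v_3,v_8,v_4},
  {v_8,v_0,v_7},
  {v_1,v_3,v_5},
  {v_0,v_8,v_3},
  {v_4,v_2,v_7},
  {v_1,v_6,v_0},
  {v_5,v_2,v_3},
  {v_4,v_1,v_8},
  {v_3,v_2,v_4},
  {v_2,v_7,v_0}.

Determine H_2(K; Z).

H_2 ≅ 0.

Order the vertices as v_0 < v_1 < v_2 < v_3 < v_4 < v_5 < v_6 < v_7 < v_8. Listing each simplex with vertices in this order, K has dimension 2 with simplices:

  0-simplices (9): [v_0], [v_1], [v_2], [v_3], [v_4], [v_5], [v_6], [v_7], [v_8]
  1-simplices (27): (27 of them)
  2-simplices (18): (18 of them)

Hence C_0 ≅ Z^9, C_1 ≅ Z^27, C_2 ≅ Z^18.

∂_1: C_1 → C_0 maps an edge to its endpoints' difference, ∂[p,q] = q − p.
As a 9×27 matrix over Z this has rank 8, with invariant factors (1,1,1,1,1,1,1,1).

The boundary map ∂_2: C_2 → C_1 sends each 2-simplex [p,q,r] to [q,r] − [p,r] + [p,q]. For instance
  ∂[v_3,v_4,v_8] = [v_4,v_8] − [v_3,v_8] + [v_3,v_4],
  ∂[v_0,v_3,v_8] = [v_3,v_8] − [v_0,v_8] + [v_0,v_3].
As a 27×18 matrix over Z this has rank 18, with invariant factors (1,1,1,1,1,1,1,1,1,1,1,1,1,1,1,1,1,2).

Computing H_k = (kernel of ∂_k) / (image of ∂_{k+1}):

  H_2: rank ker ∂_2 − rank ∂_3 = (18 − 18) − 0 = 0, and there is no ∂_3, so H_2 = 0.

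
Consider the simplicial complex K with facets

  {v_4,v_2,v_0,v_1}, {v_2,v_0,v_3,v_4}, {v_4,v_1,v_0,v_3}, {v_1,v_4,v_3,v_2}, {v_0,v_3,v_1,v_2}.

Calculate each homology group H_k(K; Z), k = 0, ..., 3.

H_0 = Z,  H_1 = 0,  H_2 = 0,  H_3 = Z.

Order the vertices as v_0 < v_1 < v_2 < v_3 < v_4. Listing each simplex with vertices in this order, K has dimension 3 with simplices:

  0-simplices (5): [v_0], [v_1], [v_2], [v_3], [v_4]
  1-simplices (10): [v_0,v_1], [v_0,v_2], [v_0,v_3], [v_0,v_4], [v_1,v_2], [v_1,v_3], [v_1,v_4], [v_2,v_3], [v_2,v_4], [v_3,v_4]
  2-simplices (10): [v_0,v_1,v_2], [v_0,v_1,v_3], [v_0,v_1,v_4], [v_0,v_2,v_3], [v_0,v_2,v_4], [v_0,v_3,v_4], [v_1,v_2,v_3], [v_1,v_2,v_4], [v_1,v_3,v_4], [v_2,v_3,v_4]
  3-simplices (5): [v_0,v_1,v_2,v_3], [v_0,v_1,v_2,v_4], [v_0,v_1,v_3,v_4], [v_0,v_2,v_3,v_4], [v_1,v_2,v_3,v_4]

so the chain groups are C_0 ≅ Z^5, C_1 ≅ Z^10, C_2 ≅ Z^10, C_3 ≅ Z^5.

∂_1: C_1 → C_0 is given by ∂[p,q] = [q] − [p].
As a 5×10 matrix over Z this has rank 4, with invariant factors (1,1,1,1).

Boundary ∂_2: C_2 → C_1 maps a triangle to the signed sum of its edges. For instance
  ∂[v_0,v_2,v_4] = [v_2,v_4] − [v_0,v_4] + [v_0,v_2],
  ∂[v_0,v_1,v_4] = [v_1,v_4] − [v_0,v_4] + [v_0,v_1].
The 10×10 boundary matrix has rank 6 and Smith normal form diag(1,1,1,1,1,1).

∂_3: C_3 → C_2 sends each 3-simplex σ to the alternating sum Σ_i (−1)^i (σ with its i-th vertex removed). For instance
  ∂[v_0,v_1,v_2,v_3] = [v_1,v_2,v_3] − [v_0,v_2,v_3] + [v_0,v_1,v_3] − [v_0,v_1,v_2],
  ∂[v_1,v_2,v_3,v_4] = [v_2,v_3,v_4] − [v_1,v_3,v_4] + [v_1,v_2,v_4] − [v_1,v_2,v_3].
The resulting 10×5 matrix has rank 4, and its Smith normal form has invariant factors (1,1,1,1).

Reading off H_k = ker ∂_k / im ∂_{k+1}:

  H_0: rank C_0 − rank ∂_1 = 5 − 4 = 1, and the invariant factors of ∂_1 are all 1, so H_0 = Z.
  H_1: rank ker ∂_1 − rank ∂_2 = (10 − 4) − 6 = 0, and the invariant factors of ∂_2 are all 1, so H_1 = 0.
  H_2: rank ker ∂_2 − rank ∂_3 = (10 − 6) − 4 = 0, and the invariant factors of ∂_3 are all 1, so H_2 = 0.
  H_3: rank ker ∂_3 − rank ∂_4 = (5 − 4) − 0 = 1, and there is no ∂_4, so H_3 = Z.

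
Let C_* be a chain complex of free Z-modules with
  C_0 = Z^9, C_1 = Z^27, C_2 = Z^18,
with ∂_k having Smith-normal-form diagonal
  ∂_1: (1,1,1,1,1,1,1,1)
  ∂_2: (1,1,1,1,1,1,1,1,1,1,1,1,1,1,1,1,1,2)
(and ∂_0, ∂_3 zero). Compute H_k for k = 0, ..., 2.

H_0 = Z,  H_1 = Z × Z/2,  H_2 = 0.

H_0: b_0 = 9 − 0 − 8 = 1; torsion from ∂_1 factors > 1: none. So H_0 = Z.
H_1: b_1 = 27 − 8 − 18 = 1; torsion from ∂_2 factors > 1: [2]. So H_1 = Z × Z/2.
H_2: b_2 = 18 − 18 − 0 = 0; torsion from ∂_3 factors > 1: none. So H_2 = 0.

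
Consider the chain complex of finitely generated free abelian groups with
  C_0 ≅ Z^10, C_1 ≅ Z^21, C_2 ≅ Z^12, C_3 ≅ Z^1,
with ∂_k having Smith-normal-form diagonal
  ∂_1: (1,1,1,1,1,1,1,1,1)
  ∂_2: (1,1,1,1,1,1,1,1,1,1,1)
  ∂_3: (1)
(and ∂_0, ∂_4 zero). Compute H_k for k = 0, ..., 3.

H_0: b_0 = 10 − 0 − 9 = 1; torsion from ∂_1 factors > 1: none. So H_0 = Z.
H_1: b_1 = 21 − 9 − 11 = 1; torsion from ∂_2 factors > 1: none. So H_1 = Z.
H_2: b_2 = 12 − 11 − 1 = 0; torsion from ∂_3 factors > 1: none. So H_2 = 0.
H_3: b_3 = 1 − 1 − 0 = 0; torsion from ∂_4 factors > 1: none. So H_3 = 0.

H_0 = Z,  H_1 = Z,  H_2 = 0,  H_3 = 0.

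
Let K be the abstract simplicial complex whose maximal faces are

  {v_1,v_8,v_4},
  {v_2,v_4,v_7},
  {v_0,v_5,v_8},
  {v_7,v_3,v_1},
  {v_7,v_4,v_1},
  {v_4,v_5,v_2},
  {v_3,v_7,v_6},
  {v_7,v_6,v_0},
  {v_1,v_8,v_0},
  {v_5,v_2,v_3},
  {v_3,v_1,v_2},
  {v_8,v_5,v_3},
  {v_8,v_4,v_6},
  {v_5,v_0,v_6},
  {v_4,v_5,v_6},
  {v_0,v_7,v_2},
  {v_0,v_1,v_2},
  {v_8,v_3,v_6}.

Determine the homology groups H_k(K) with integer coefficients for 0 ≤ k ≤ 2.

We work with the vertex ordering v_0 < v_1 < v_2 < v_3 < v_4 < v_5 < v_6 < v_7 < v_8. The simplices of K, each written with vertices in increasing order, are:

  0-simplices (9): [v_0], [v_1], [v_2], [v_3], [v_4], [v_5], [v_6], [v_7], [v_8]
  1-simplices (27): (27 of them)
  2-simplices (18): (18 of them)

giving chain groups C_0 ≅ Z^9, C_1 ≅ Z^27, C_2 ≅ Z^18.

Boundary ∂_1: C_1 → C_0 is given by ∂[p,q] = [q] − [p]. For instance
  ∂[v_0,v_8] = [v_8] − [v_0].
This gives a 9×27 integer matrix of rank 8; reducing to Smith normal form yields diagonal entries (1,1,1,1,1,1,1,1).

The boundary map ∂_2: C_2 → C_1 maps a triangle to the signed sum of its edges. For instance
  ∂[v_4,v_5,v_6] = [v_5,v_6] − [v_4,v_6] + [v_4,v_5],
  ∂[v_3,v_6,v_8] = [v_6,v_8] − [v_3,v_8] + [v_3,v_6].
This gives a 27×18 integer matrix of rank 18; reducing to Smith normal form yields diagonal entries (1,1,1,1,1,1,1,1,1,1,1,1,1,1,1,1,1,2).

Now H_k = ker ∂_k / im ∂_{k+1}, so:

  H_0: rank C_0 − rank ∂_1 = 9 − 8 = 1, and the invariant factors of ∂_1 are all 1, so H_0 = Z.
  H_1: rank ker ∂_1 − rank ∂_2 = (27 − 8) − 18 = 1, and ∂_2 has invariant factor 2 > 1, so H_1 = Z ⊕ Z/2.
  H_2: rank ker ∂_2 − rank ∂_3 = (18 − 18) − 0 = 0, and there is no ∂_3, so H_2 = 0.

As a check, the Euler characteristic is 9 − 27 + 18 = 0, which agrees with 1 − 1 + 0 = 0.

H_0 ≅ Z,  H_1 ≅ Z ⊕ Z/2,  H_2 = 0.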